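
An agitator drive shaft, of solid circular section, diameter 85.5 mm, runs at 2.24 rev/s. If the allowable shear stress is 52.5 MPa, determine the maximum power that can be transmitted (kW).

J = πd⁴/32 = π(0.0855)⁴/32 = 5.246×10^-6 m⁴.
T_max = τ_allow·J/r = 5.25×10^7 × 5.246×10^-6 / 0.0428 = 6443 N·m.
ω = 2π·2.24 = 14.07 rad/s, so P_max = T_max·ω = 9.068×10^4 W.

90.7 kW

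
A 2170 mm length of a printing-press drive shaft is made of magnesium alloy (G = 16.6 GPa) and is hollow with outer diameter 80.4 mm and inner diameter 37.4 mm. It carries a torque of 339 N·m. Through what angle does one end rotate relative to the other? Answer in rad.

J = π(d_o⁴ − d_i⁴)/32 = π(0.0804⁴ − 0.0374⁴)/32 = 3.910×10^-6 m⁴.
θ = T·L/(G·J) = 339.0 × 2.17 / (16.6×10⁹ × 3.910×10^-6) = 0.01133 rad.

0.0113 rad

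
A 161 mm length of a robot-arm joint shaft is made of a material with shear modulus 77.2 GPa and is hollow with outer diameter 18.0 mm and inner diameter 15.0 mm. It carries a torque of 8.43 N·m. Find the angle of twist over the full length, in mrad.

J = π(d_o⁴ − d_i⁴)/32 = π(0.0180⁴ − 0.0150⁴)/32 = 5.336×10^-9 m⁴.
θ = T·L/(G·J) = 8.430 × 0.161 / (77.2×10⁹ × 5.336×10^-9) = 3.295×10^-3 rad.

3.29 mrad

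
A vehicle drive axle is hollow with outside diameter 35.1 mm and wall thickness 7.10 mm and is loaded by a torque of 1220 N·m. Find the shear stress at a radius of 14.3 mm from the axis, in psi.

19400 psi

J = π(d_o⁴ − d_i⁴)/32 = π(0.0351⁴ − 0.0209⁴)/32 = 1.303×10^-7 m⁴.
Shear stress varies linearly with radius: τ = T·r/J = 1220 × 0.0143 / 1.303×10^-7 = 1.339×10^8 Pa.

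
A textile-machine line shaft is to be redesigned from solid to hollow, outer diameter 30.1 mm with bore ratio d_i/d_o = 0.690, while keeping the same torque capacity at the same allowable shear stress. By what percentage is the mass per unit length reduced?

37.8 %

Equal τ_max and T ⇒ the solid shaft needs d_s³ = d_o³(1−k⁴), so d_s = 30.1·(1−0.690⁴)^(1/3) = 27.63 mm.
Area ratio A_h/A_s = d_o²(1−k²)/d_s² = (1−k²)/(1−k⁴)^(2/3) = 0.6218.
Mass saving = 1 − 0.6218 = 37.8 %.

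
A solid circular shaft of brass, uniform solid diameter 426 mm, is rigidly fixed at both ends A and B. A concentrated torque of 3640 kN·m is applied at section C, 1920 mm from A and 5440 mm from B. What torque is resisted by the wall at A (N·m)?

With uniform GJ and both ends fixed, compatibility θ_AC = θ_CB gives T_A·a = T_B·b, together with T_A + T_B = T₀.
T_A = T₀·b/(a+b) = 3.640e6·5440/7360 = 2.690e6 N·m; T_B = 949600 N·m.

2.69e6 N·m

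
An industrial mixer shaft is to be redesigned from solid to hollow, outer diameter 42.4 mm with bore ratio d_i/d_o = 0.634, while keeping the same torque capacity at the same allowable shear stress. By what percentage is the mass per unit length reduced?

Equal τ_max and T ⇒ the solid shaft needs d_s³ = d_o³(1−k⁴), so d_s = 42.4·(1−0.634⁴)^(1/3) = 39.98 mm.
Area ratio A_h/A_s = d_o²(1−k²)/d_s² = (1−k²)/(1−k⁴)^(2/3) = 0.6726.
Mass saving = 1 − 0.6726 = 32.7 %.

32.7 %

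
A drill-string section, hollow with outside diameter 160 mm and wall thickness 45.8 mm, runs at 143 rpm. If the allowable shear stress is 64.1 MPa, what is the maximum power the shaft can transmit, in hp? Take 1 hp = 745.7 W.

1000 hp

J = π(d_o⁴ − d_i⁴)/32 = π(0.160⁴ − 0.0684⁴)/32 = 6.219×10^-5 m⁴.
T_max = τ_allow·J/r = 6.41×10^7 × 6.219×10^-5 / 0.0800 = 49830 N·m.
ω = 2π·143/60 = 14.97 rad/s, so P_max = T_max·ω = 7.462×10^5 W.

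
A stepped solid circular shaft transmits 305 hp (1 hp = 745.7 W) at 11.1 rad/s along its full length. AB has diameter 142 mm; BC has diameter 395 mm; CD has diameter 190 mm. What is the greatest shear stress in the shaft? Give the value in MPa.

36.4 MPa

ω = 11.1 rad/s, so T = P/ω = 305×745.7 / 11.10 = 20490 N·m.
Under the same torque, τ_max = 16T/(πd³) is largest where d is smallest — segment AB (d = 142 mm).
τ_max = 16·20490/(π·(0.142)³) = 3.645×10^7 Pa.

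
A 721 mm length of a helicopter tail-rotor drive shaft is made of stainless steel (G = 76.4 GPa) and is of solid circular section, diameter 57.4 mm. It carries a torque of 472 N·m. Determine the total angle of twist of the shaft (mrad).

J = πd⁴/32 = π(0.0574)⁴/32 = 1.066×10^-6 m⁴.
θ = T·L/(G·J) = 472.0 × 0.721 / (76.4×10⁹ × 1.066×10^-6) = 4.180×10^-3 rad.

4.18 mrad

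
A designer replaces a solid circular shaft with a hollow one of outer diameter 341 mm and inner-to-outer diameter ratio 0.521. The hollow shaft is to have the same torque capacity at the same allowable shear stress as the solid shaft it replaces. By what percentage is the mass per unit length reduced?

23.3 %

Equal τ_max and T ⇒ the solid shaft needs d_s³ = d_o³(1−k⁴), so d_s = 341·(1−0.521⁴)^(1/3) = 332.4 mm.
Area ratio A_h/A_s = d_o²(1−k²)/d_s² = (1−k²)/(1−k⁴)^(2/3) = 0.7667.
Mass saving = 1 − 0.7667 = 23.3 %.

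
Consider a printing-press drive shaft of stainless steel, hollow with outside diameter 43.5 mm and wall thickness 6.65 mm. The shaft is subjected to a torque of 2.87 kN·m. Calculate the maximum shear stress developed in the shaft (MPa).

J = π(d_o⁴ − d_i⁴)/32 = π(0.0435⁴ − 0.0302⁴)/32 = 2.699×10^-7 m⁴.
τ_max = T·r/J = 2870 × 0.0217 / 2.699×10^-7 = 2.313×10^8 Pa.

231 MPa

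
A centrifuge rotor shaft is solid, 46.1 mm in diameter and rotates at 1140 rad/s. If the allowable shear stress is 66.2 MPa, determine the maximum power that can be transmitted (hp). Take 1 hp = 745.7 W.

J = πd⁴/32 = π(0.0461)⁴/32 = 4.434×10^-7 m⁴.
T_max = τ_allow·J/r = 6.62×10^7 × 4.434×10^-7 / 0.0231 = 1273 N·m.
ω = 1140 rad/s, so P_max = T_max·ω = 1.452×10^6 W.

1950 hp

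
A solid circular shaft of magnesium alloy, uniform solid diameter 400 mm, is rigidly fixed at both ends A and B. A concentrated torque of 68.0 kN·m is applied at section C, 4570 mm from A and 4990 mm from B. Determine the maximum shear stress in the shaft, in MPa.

With uniform GJ and both ends fixed, compatibility θ_AC = θ_CB gives T_A·a = T_B·b, together with T_A + T_B = T₀.
T_A = T₀·b/(a+b) = 68000·4990/9560 = 35490 N·m; T_B = 32510 N·m.
τ in each portion: τ_AC = 2.82×10^6 Pa, τ_CB = 2.59×10^6 Pa; maximum is in AC.
τ_max = T_AC·r/J = 35490·0.200/2.51×10^-3 = 2.825×10^6 Pa.

2.82 MPa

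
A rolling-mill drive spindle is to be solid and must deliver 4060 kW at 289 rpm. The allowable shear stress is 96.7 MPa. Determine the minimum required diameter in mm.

ω = 2π·289/60 = 30.26 rad/s, so T = P/ω = 4060×10³ / 30.26 = 134200 N·m.
For a solid shaft τ_max = 16T/(πd³), so d = (16T/(π τ_allow))^(1/3) = (16·134200/(π·9.67×10^7))^(1/3) = 0.1919 m.

192 mm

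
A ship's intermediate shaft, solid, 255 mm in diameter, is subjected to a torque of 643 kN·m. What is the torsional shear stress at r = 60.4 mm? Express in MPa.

93.6 MPa

J = πd⁴/32 = π(0.255)⁴/32 = 4.151×10^-4 m⁴.
Shear stress varies linearly with radius: τ = T·r/J = 643000 × 0.0604 / 4.151×10^-4 = 9.356×10^7 Pa.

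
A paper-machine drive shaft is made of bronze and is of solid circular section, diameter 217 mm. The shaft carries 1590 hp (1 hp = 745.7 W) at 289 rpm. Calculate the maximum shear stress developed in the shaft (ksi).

ω = 2π·289/60 = 30.26 rad/s, so T = P/ω = 1590×745.7 / 30.26 = 39180 N·m.
J = πd⁴/32 = π(0.217)⁴/32 = 2.177×10^-4 m⁴.
τ_max = T·r/J = 39180 × 0.108 / 2.177×10^-4 = 1.953×10^7 Pa.

2.83 ksi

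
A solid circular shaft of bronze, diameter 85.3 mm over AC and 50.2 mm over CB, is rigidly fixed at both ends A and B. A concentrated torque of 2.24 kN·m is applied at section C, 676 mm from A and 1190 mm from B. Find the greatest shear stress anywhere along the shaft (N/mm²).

17.2 N/mm²

Compatibility: T_A·a/J_AC = T_B·b/J_CB with T_A + T_B = T₀.
J_AC = 5.20×10^-6 m⁴, J_CB = 6.23×10^-7 m⁴, so T_A = T₀·(J_AC/a)/((J_AC/a)+(J_CB/b)) = 2097 N·m, T_B = 142.9 N·m.
τ in each portion: τ_AC = 1.72×10^7 Pa, τ_CB = 5.75×10^6 Pa; maximum is in AC.
τ_max = T_AC·r/J = 2097·0.0427/5.20×10^-6 = 1.721×10^7 Pa.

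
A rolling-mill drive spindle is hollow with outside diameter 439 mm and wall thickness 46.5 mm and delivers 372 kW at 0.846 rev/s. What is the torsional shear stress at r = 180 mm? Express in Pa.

ω = 2π·0.846 = 5.316 rad/s, so T = P/ω = 372×10³ / 5.316 = 69980 N·m.
J = π(d_o⁴ − d_i⁴)/32 = π(0.439⁴ − 0.346⁴)/32 = 2.239×10^-3 m⁴.
Shear stress varies linearly with radius: τ = T·r/J = 69980 × 0.180 / 2.239×10^-3 = 5.625×10^6 Pa.

5.63e6 Pa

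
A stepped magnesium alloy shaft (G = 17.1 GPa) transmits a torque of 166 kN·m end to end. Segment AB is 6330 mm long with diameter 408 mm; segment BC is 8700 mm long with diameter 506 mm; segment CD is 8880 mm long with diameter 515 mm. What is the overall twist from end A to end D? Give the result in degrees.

J_AB = π(0.408)⁴/32 = 2.72×10^-3 m⁴; J_BC = π(0.506)⁴/32 = 6.44×10^-3 m⁴; J_CD = π(0.515)⁴/32 = 6.91×10^-3 m⁴.
θ = (T/G)·Σ L_i/J_i = (166000/17.1×10⁹)·(6.33/2.72×10^-3 + 8.70/6.44×10^-3 + 8.88/6.91×10^-3) = 0.04819 rad.

2.76°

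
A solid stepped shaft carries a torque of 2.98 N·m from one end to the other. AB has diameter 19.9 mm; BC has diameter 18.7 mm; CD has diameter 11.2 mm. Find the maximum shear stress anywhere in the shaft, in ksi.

1.57 ksi

Under the same torque, τ_max = 16T/(πd³) is largest where d is smallest — segment CD (d = 11.2 mm).
τ_max = 16·2.980/(π·(0.0112)³) = 1.080×10^7 Pa.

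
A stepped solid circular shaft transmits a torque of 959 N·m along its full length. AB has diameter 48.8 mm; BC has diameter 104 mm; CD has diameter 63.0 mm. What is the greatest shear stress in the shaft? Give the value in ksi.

6.10 ksi

Under the same torque, τ_max = 16T/(πd³) is largest where d is smallest — segment AB (d = 48.8 mm).
τ_max = 16·959.0/(π·(0.0488)³) = 4.203×10^7 Pa.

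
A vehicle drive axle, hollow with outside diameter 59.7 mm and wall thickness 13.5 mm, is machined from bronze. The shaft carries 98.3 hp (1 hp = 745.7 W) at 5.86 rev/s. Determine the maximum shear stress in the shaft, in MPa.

ω = 2π·5.86 = 36.82 rad/s, so T = P/ω = 98.3×745.7 / 36.82 = 1991 N·m.
J = π(d_o⁴ − d_i⁴)/32 = π(0.0597⁴ − 0.0327⁴)/32 = 1.135×10^-6 m⁴.
τ_max = T·r/J = 1991 × 0.0299 / 1.135×10^-6 = 5.237×10^7 Pa.

52.4 MPa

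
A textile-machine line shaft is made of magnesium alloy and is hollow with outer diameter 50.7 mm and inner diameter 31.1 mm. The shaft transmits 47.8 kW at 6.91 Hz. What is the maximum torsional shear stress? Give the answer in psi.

ω = 2π·6.91 = 43.42 rad/s, so T = P/ω = 47.8×10³ / 43.42 = 1101 N·m.
J = π(d_o⁴ − d_i⁴)/32 = π(0.0507⁴ − 0.0311⁴)/32 = 5.568×10^-7 m⁴.
τ_max = T·r/J = 1101 × 0.0254 / 5.568×10^-7 = 5.012×10^7 Pa.

7270 psi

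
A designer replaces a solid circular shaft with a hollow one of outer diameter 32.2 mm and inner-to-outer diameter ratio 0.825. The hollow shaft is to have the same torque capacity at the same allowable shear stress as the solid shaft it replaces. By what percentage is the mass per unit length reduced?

Equal τ_max and T ⇒ the solid shaft needs d_s³ = d_o³(1−k⁴), so d_s = 32.2·(1−0.825⁴)^(1/3) = 26.17 mm.
Area ratio A_h/A_s = d_o²(1−k²)/d_s² = (1−k²)/(1−k⁴)^(2/3) = 0.4836.
Mass saving = 1 − 0.4836 = 51.6 %.

51.6 %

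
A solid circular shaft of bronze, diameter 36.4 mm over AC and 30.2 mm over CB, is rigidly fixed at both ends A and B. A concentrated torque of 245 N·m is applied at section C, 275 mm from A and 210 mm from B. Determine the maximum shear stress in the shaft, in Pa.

1.73e7 Pa

Compatibility: T_A·a/J_AC = T_B·b/J_CB with T_A + T_B = T₀.
J_AC = 1.72×10^-7 m⁴, J_CB = 8.17×10^-8 m⁴, so T_A = T₀·(J_AC/a)/((J_AC/a)+(J_CB/b)) = 151.2 N·m, T_B = 93.81 N·m.
τ in each portion: τ_AC = 1.60×10^7 Pa, τ_CB = 1.73×10^7 Pa; maximum is in CB.
τ_max = T_CB·r/J = 93.81·0.0151/8.17×10^-8 = 1.735×10^7 Pa.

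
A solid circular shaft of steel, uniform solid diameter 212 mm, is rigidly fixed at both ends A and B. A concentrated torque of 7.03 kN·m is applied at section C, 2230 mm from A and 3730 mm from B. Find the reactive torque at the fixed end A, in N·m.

4400 N·m

With uniform GJ and both ends fixed, compatibility θ_AC = θ_CB gives T_A·a = T_B·b, together with T_A + T_B = T₀.
T_A = T₀·b/(a+b) = 7030·3730/5960 = 4400 N·m; T_B = 2630 N·m.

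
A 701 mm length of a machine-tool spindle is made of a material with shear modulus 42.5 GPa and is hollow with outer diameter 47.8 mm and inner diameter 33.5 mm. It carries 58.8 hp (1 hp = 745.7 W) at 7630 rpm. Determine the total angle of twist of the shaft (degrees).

ω = 2π·7630/60 = 799.0 rad/s, so T = P/ω = 58.8×745.7 / 799.0 = 54.88 N·m.
J = π(d_o⁴ − d_i⁴)/32 = π(0.0478⁴ − 0.0335⁴)/32 = 3.889×10^-7 m⁴.
θ = T·L/(G·J) = 54.88 × 0.701 / (42.5×10⁹ × 3.889×10^-7) = 2.328×10^-3 rad.

0.133°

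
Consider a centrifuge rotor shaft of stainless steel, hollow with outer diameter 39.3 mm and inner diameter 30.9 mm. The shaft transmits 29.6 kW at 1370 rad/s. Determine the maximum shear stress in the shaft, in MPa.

ω = 1370 rad/s, so T = P/ω = 29.6×10³ / 1370 = 21.61 N·m.
J = π(d_o⁴ − d_i⁴)/32 = π(0.0393⁴ − 0.0309⁴)/32 = 1.447×10^-7 m⁴.
τ_max = T·r/J = 21.61 × 0.0196 / 1.447×10^-7 = 2.934×10^6 Pa.

2.93 MPa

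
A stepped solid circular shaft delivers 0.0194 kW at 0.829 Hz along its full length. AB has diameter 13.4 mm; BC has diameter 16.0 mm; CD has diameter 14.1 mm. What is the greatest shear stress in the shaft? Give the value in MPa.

ω = 2π·0.829 = 5.209 rad/s, so T = P/ω = 0.0194×10³ / 5.209 = 3.724 N·m.
Under the same torque, τ_max = 16T/(πd³) is largest where d is smallest — segment AB (d = 13.4 mm).
τ_max = 16·3.724/(π·(0.0134)³) = 7.884×10^6 Pa.

7.88 MPa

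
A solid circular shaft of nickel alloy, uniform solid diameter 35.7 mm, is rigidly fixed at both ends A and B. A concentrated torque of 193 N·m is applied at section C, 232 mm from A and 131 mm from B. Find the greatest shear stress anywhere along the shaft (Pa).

With uniform GJ and both ends fixed, compatibility θ_AC = θ_CB gives T_A·a = T_B·b, together with T_A + T_B = T₀.
T_A = T₀·b/(a+b) = 193.0·131/363.0 = 69.65 N·m; T_B = 123.3 N·m.
τ in each portion: τ_AC = 7.80×10^6 Pa, τ_CB = 1.38×10^7 Pa; maximum is in CB.
τ_max = T_CB·r/J = 123.3·0.0179/1.59×10^-7 = 1.381×10^7 Pa.

1.38e7 Pa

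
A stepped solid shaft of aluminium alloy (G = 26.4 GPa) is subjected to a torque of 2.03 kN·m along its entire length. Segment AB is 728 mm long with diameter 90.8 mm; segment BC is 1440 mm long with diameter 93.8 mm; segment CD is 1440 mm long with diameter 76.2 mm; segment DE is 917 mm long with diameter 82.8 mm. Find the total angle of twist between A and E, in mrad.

J_AB = π(0.0908)⁴/32 = 6.67×10^-6 m⁴; J_BC = π(0.0938)⁴/32 = 7.60×10^-6 m⁴; J_CD = π(0.0762)⁴/32 = 3.31×10^-6 m⁴; J_DE = π(0.0828)⁴/32 = 4.61×10^-6 m⁴.
θ = (T/G)·Σ L_i/J_i = (2030/26.4×10⁹)·(0.728/6.67×10^-6 + 1.44/7.60×10^-6 + 1.44/3.31×10^-6 + 0.917/4.61×10^-6) = 0.07169 rad.

71.7 mrad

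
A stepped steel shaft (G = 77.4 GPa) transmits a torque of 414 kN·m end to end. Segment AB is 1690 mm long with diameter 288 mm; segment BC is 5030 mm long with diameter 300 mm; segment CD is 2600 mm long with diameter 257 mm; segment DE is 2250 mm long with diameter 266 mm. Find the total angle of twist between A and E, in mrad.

104 mrad

J_AB = π(0.288)⁴/32 = 6.75×10^-4 m⁴; J_BC = π(0.300)⁴/32 = 7.95×10^-4 m⁴; J_CD = π(0.257)⁴/32 = 4.28×10^-4 m⁴; J_DE = π(0.266)⁴/32 = 4.92×10^-4 m⁴.
θ = (T/G)·Σ L_i/J_i = (414000/77.4×10⁹)·(1.69/6.75×10^-4 + 5.03/7.95×10^-4 + 2.60/4.28×10^-4 + 2.25/4.92×10^-4) = 0.1042 rad.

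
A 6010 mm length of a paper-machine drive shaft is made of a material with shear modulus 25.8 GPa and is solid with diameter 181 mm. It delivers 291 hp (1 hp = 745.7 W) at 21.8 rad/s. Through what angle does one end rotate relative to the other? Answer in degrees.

ω = 21.8 rad/s, so T = P/ω = 291×745.7 / 21.80 = 9954 N·m.
J = πd⁴/32 = π(0.181)⁴/32 = 1.054×10^-4 m⁴.
θ = T·L/(G·J) = 9954 × 6.01 / (25.8×10⁹ × 1.054×10^-4) = 0.02201 rad.

1.26°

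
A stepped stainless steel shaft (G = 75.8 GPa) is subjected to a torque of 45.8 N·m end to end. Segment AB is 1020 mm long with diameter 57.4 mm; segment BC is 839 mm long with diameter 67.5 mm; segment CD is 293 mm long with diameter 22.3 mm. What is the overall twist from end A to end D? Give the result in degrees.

0.465°

J_AB = π(0.0574)⁴/32 = 1.07×10^-6 m⁴; J_BC = π(0.0675)⁴/32 = 2.04×10^-6 m⁴; J_CD = π(0.0223)⁴/32 = 2.43×10^-8 m⁴.
θ = (T/G)·Σ L_i/J_i = (45.80/75.8×10⁹)·(1.02/1.07×10^-6 + 0.839/2.04×10^-6 + 0.293/2.43×10^-8) = 8.119×10^-3 rad.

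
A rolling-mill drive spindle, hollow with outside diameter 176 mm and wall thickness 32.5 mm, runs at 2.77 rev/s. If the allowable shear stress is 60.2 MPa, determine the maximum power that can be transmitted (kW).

944 kW

J = π(d_o⁴ − d_i⁴)/32 = π(0.176⁴ − 0.111⁴)/32 = 7.930×10^-5 m⁴.
T_max = τ_allow·J/r = 6.02×10^7 × 7.930×10^-5 / 0.0880 = 54250 N·m.
ω = 2π·2.77 = 17.40 rad/s, so P_max = T_max·ω = 9.441×10^5 W.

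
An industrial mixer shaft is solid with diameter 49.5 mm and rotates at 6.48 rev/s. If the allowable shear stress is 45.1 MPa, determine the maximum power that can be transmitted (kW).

43.7 kW

J = πd⁴/32 = π(0.0495)⁴/32 = 5.894×10^-7 m⁴.
T_max = τ_allow·J/r = 4.51×10^7 × 5.894×10^-7 / 0.0248 = 1074 N·m.
ω = 2π·6.48 = 40.72 rad/s, so P_max = T_max·ω = 4.373×10^4 W.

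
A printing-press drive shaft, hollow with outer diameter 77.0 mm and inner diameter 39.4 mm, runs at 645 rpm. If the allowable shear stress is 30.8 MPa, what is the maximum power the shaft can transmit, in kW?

J = π(d_o⁴ − d_i⁴)/32 = π(0.0770⁴ − 0.0394⁴)/32 = 3.215×10^-6 m⁴.
T_max = τ_allow·J/r = 3.08×10^7 × 3.215×10^-6 / 0.0385 = 2572 N·m.
ω = 2π·645/60 = 67.54 rad/s, so P_max = T_max·ω = 1.737×10^5 W.

174 kW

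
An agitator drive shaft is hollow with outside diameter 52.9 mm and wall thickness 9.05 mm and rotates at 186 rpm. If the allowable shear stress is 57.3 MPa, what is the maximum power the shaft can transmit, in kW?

26.4 kW

J = π(d_o⁴ − d_i⁴)/32 = π(0.0529⁴ − 0.0348⁴)/32 = 6.248×10^-7 m⁴.
T_max = τ_allow·J/r = 5.73×10^7 × 6.248×10^-7 / 0.0264 = 1354 N·m.
ω = 2π·186/60 = 19.48 rad/s, so P_max = T_max·ω = 2.637×10^4 W.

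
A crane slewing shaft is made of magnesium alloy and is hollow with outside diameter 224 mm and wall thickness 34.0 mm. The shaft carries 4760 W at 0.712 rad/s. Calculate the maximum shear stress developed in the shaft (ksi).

ω = 0.712 rad/s, so T = P/ω = 4760 / 0.7120 = 6685 N·m.
J = π(d_o⁴ − d_i⁴)/32 = π(0.224⁴ − 0.156⁴)/32 = 1.890×10^-4 m⁴.
τ_max = T·r/J = 6685 × 0.112 / 1.890×10^-4 = 3.961×10^6 Pa.

0.575 ksi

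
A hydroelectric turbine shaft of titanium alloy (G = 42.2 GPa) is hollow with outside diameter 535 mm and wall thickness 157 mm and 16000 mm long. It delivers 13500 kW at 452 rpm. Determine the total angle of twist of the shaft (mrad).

ω = 2π·452/60 = 47.33 rad/s, so T = P/ω = 13500×10³ / 47.33 = 285200 N·m.
J = π(d_o⁴ − d_i⁴)/32 = π(0.535⁴ − 0.221⁴)/32 = 7.809×10^-3 m⁴.
θ = T·L/(G·J) = 285200 × 16.0 / (42.2×10⁹ × 7.809×10^-3) = 0.01385 rad.

13.8 mrad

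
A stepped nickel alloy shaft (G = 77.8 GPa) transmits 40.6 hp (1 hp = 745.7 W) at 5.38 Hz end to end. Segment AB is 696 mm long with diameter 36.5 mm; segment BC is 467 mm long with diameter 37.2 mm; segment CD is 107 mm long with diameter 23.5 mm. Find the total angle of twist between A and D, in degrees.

ω = 2π·5.38 = 33.80 rad/s, so T = P/ω = 40.6×745.7 / 33.80 = 895.6 N·m.
J_AB = π(0.0365)⁴/32 = 1.74×10^-7 m⁴; J_BC = π(0.0372)⁴/32 = 1.88×10^-7 m⁴; J_CD = π(0.0235)⁴/32 = 2.99×10^-8 m⁴.
θ = (T/G)·Σ L_i/J_i = (895.6/77.8×10⁹)·(0.696/1.74×10^-7 + 0.467/1.88×10^-7 + 0.107/2.99×10^-8) = 0.1157 rad.

6.63°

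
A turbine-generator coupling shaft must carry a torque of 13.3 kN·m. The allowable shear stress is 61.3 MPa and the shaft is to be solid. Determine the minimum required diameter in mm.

103 mm

For a solid shaft τ_max = 16T/(πd³), so d = (16T/(π τ_allow))^(1/3) = (16·13300/(π·6.13×10^7))^(1/3) = 0.1034 m.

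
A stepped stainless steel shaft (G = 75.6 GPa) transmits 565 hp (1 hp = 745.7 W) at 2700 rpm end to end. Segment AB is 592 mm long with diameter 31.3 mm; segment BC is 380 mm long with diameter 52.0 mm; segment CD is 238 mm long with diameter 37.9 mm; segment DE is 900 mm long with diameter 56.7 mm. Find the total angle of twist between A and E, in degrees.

10.0°

ω = 2π·2700/60 = 282.7 rad/s, so T = P/ω = 565×745.7 / 282.7 = 1490 N·m.
J_AB = π(0.0313)⁴/32 = 9.42×10^-8 m⁴; J_BC = π(0.0520)⁴/32 = 7.18×10^-7 m⁴; J_CD = π(0.0379)⁴/32 = 2.03×10^-7 m⁴; J_DE = π(0.0567)⁴/32 = 1.01×10^-6 m⁴.
θ = (T/G)·Σ L_i/J_i = (1490/75.6×10⁹)·(0.592/9.42×10^-8 + 0.380/7.18×10^-7 + 0.238/2.03×10^-7 + 0.900/1.01×10^-6) = 0.1749 rad.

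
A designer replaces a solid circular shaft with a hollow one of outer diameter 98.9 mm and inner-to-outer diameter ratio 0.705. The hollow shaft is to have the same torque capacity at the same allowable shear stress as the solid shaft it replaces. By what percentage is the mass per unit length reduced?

Equal τ_max and T ⇒ the solid shaft needs d_s³ = d_o³(1−k⁴), so d_s = 98.9·(1−0.705⁴)^(1/3) = 89.97 mm.
Area ratio A_h/A_s = d_o²(1−k²)/d_s² = (1−k²)/(1−k⁴)^(2/3) = 0.6077.
Mass saving = 1 − 0.6077 = 39.2 %.

39.2 %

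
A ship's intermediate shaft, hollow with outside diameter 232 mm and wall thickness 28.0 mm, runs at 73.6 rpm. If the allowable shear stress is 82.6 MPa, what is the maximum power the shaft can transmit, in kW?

J = π(d_o⁴ − d_i⁴)/32 = π(0.232⁴ − 0.176⁴)/32 = 1.902×10^-4 m⁴.
T_max = τ_allow·J/r = 8.26×10^7 × 1.902×10^-4 / 0.116 = 135400 N·m.
ω = 2π·73.6/60 = 7.707 rad/s, so P_max = T_max·ω = 1.044×10^6 W.

1040 kW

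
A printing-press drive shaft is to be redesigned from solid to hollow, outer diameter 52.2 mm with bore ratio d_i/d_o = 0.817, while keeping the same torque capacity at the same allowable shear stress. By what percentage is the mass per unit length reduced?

50.7 %

Equal τ_max and T ⇒ the solid shaft needs d_s³ = d_o³(1−k⁴), so d_s = 52.2·(1−0.817⁴)^(1/3) = 42.88 mm.
Area ratio A_h/A_s = d_o²(1−k²)/d_s² = (1−k²)/(1−k⁴)^(2/3) = 0.4927.
Mass saving = 1 − 0.4927 = 50.7 %.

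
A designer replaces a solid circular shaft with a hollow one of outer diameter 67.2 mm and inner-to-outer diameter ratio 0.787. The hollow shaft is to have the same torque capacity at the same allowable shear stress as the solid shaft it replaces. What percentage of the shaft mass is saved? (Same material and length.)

47.4 %

Equal τ_max and T ⇒ the solid shaft needs d_s³ = d_o³(1−k⁴), so d_s = 67.2·(1−0.787⁴)^(1/3) = 57.19 mm.
Area ratio A_h/A_s = d_o²(1−k²)/d_s² = (1−k²)/(1−k⁴)^(2/3) = 0.5255.
Mass saving = 1 − 0.5255 = 47.4 %.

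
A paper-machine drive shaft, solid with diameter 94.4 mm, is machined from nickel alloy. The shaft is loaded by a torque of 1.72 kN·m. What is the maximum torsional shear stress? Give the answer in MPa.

J = πd⁴/32 = π(0.0944)⁴/32 = 7.796×10^-6 m⁴.
τ_max = T·r/J = 1720 × 0.0472 / 7.796×10^-6 = 1.041×10^7 Pa.

10.4 MPa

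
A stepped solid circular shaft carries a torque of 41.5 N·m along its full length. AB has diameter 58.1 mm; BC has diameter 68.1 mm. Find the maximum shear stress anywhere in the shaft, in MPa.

1.08 MPa

Under the same torque, τ_max = 16T/(πd³) is largest where d is smallest — segment AB (d = 58.1 mm).
τ_max = 16·41.50/(π·(0.0581)³) = 1.078×10^6 Pa.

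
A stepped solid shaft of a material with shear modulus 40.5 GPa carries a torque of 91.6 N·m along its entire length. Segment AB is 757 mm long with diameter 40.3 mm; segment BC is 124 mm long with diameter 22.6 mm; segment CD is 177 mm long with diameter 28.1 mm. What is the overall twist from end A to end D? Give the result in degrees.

J_AB = π(0.0403)⁴/32 = 2.59×10^-7 m⁴; J_BC = π(0.0226)⁴/32 = 2.56×10^-8 m⁴; J_CD = π(0.0281)⁴/32 = 6.12×10^-8 m⁴.
θ = (T/G)·Σ L_i/J_i = (91.60/40.5×10⁹)·(0.757/2.59×10^-7 + 0.124/2.56×10^-8 + 0.177/6.12×10^-8) = 0.02410 rad.

1.38°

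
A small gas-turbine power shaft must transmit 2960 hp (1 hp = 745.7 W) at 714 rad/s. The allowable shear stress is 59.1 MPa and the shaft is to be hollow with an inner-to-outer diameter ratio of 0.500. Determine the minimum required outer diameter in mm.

65.7 mm

ω = 714 rad/s, so T = P/ω = 2960×745.7 / 714.0 = 3091 N·m.
For a hollow shaft with d_i/d_o = 0.500: τ_max = 16T/(π d_o³ (1−k⁴)), so d_o = [16T/(π τ_allow (1−k⁴))]^(1/3) = [16·3091/(π·5.91×10^7·0.9375)]^(1/3) = 0.06574 m.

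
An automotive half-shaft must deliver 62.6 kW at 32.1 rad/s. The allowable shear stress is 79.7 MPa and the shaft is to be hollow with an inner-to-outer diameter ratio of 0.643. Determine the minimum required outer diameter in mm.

53.2 mm

ω = 32.1 rad/s, so T = P/ω = 62.6×10³ / 32.10 = 1950 N·m.
For a hollow shaft with d_i/d_o = 0.643: τ_max = 16T/(π d_o³ (1−k⁴)), so d_o = [16T/(π τ_allow (1−k⁴))]^(1/3) = [16·1950/(π·7.97×10^7·0.8291)]^(1/3) = 0.05317 m.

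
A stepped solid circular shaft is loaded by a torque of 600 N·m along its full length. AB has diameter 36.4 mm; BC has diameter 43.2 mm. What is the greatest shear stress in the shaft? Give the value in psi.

Under the same torque, τ_max = 16T/(πd³) is largest where d is smallest — segment AB (d = 36.4 mm).
τ_max = 16·600.0/(π·(0.0364)³) = 6.336×10^7 Pa.

9190 psi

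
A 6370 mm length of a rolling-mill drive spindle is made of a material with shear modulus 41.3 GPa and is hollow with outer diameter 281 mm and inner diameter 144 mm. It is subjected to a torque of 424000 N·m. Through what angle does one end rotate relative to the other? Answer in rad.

0.115 rad

J = π(d_o⁴ − d_i⁴)/32 = π(0.281⁴ − 0.144⁴)/32 = 5.699×10^-4 m⁴.
θ = T·L/(G·J) = 424000 × 6.37 / (41.3×10⁹ × 5.699×10^-4) = 0.1148 rad.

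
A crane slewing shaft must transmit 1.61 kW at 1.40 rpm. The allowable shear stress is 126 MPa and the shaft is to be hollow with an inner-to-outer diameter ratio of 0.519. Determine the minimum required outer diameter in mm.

78.2 mm

ω = 2π·1.40/60 = 0.1466 rad/s, so T = P/ω = 1.61×10³ / 0.1466 = 10980 N·m.
For a hollow shaft with d_i/d_o = 0.519: τ_max = 16T/(π d_o³ (1−k⁴)), so d_o = [16T/(π τ_allow (1−k⁴))]^(1/3) = [16·10980/(π·1.26×10^8·0.9274)]^(1/3) = 0.07822 m.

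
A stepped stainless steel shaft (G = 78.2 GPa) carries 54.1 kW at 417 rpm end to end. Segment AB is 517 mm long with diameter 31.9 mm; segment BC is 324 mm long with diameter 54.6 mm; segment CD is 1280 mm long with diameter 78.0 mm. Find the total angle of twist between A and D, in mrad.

92.0 mrad

ω = 2π·417/60 = 43.67 rad/s, so T = P/ω = 54.1×10³ / 43.67 = 1239 N·m.
J_AB = π(0.0319)⁴/32 = 1.02×10^-7 m⁴; J_BC = π(0.0546)⁴/32 = 8.73×10^-7 m⁴; J_CD = π(0.0780)⁴/32 = 3.63×10^-6 m⁴.
θ = (T/G)·Σ L_i/J_i = (1239/78.2×10⁹)·(0.517/1.02×10^-7 + 0.324/8.73×10^-7 + 1.28/3.63×10^-6) = 0.09203 rad.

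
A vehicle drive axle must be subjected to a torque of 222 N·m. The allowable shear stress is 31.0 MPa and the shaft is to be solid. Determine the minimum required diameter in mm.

For a solid shaft τ_max = 16T/(πd³), so d = (16T/(π τ_allow))^(1/3) = (16·222.0/(π·3.10×10^7))^(1/3) = 0.03316 m.

33.2 mm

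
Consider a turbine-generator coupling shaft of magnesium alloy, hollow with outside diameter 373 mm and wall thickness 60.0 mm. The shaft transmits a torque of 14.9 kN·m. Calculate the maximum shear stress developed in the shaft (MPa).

1.85 MPa

J = π(d_o⁴ − d_i⁴)/32 = π(0.373⁴ − 0.253⁴)/32 = 1.498×10^-3 m⁴.
τ_max = T·r/J = 14900 × 0.186 / 1.498×10^-3 = 1.855×10^6 Pa.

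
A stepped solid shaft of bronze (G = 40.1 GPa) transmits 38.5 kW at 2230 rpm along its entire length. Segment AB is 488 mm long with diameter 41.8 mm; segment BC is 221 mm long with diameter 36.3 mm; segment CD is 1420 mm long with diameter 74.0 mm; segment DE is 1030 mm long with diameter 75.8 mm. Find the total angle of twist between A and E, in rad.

ω = 2π·2230/60 = 233.5 rad/s, so T = P/ω = 38.5×10³ / 233.5 = 164.9 N·m.
J_AB = π(0.0418)⁴/32 = 3.00×10^-7 m⁴; J_BC = π(0.0363)⁴/32 = 1.70×10^-7 m⁴; J_CD = π(0.0740)⁴/32 = 2.94×10^-6 m⁴; J_DE = π(0.0758)⁴/32 = 3.24×10^-6 m⁴.
θ = (T/G)·Σ L_i/J_i = (164.9/40.1×10⁹)·(0.488/3.00×10^-7 + 0.221/1.70×10^-7 + 1.42/2.94×10^-6 + 1.03/3.24×10^-6) = 0.01531 rad.

0.0153 rad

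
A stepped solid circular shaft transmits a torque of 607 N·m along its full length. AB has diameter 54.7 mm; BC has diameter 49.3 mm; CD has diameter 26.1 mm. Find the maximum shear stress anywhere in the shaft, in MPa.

174 MPa

Under the same torque, τ_max = 16T/(πd³) is largest where d is smallest — segment CD (d = 26.1 mm).
τ_max = 16·607.0/(π·(0.0261)³) = 1.739×10^8 Pa.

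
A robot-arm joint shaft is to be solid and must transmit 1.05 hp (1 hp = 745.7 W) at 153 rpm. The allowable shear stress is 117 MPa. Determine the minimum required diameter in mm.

ω = 2π·153/60 = 16.02 rad/s, so T = P/ω = 1.05×745.7 / 16.02 = 48.87 N·m.
For a solid shaft τ_max = 16T/(πd³), so d = (16T/(π τ_allow))^(1/3) = (16·48.87/(π·1.17×10^8))^(1/3) = 0.01286 m.

12.9 mm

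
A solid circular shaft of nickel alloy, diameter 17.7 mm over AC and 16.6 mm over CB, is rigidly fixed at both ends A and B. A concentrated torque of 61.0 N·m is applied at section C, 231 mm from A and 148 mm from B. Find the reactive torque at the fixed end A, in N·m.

27.6 N·m

Compatibility: T_A·a/J_AC = T_B·b/J_CB with T_A + T_B = T₀.
J_AC = 9.64×10^-9 m⁴, J_CB = 7.45×10^-9 m⁴, so T_A = T₀·(J_AC/a)/((J_AC/a)+(J_CB/b)) = 27.63 N·m, T_B = 33.37 N·m.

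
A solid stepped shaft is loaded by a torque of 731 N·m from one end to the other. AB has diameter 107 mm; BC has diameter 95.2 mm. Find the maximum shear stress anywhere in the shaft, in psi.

Under the same torque, τ_max = 16T/(πd³) is largest where d is smallest — segment BC (d = 95.2 mm).
τ_max = 16·731.0/(π·(0.0952)³) = 4.315×10^6 Pa.

626 psi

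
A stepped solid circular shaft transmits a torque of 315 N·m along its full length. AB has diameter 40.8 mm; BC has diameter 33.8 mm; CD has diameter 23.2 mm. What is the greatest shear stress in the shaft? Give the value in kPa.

128000 kPa

Under the same torque, τ_max = 16T/(πd³) is largest where d is smallest — segment CD (d = 23.2 mm).
τ_max = 16·315.0/(π·(0.0232)³) = 1.285×10^8 Pa.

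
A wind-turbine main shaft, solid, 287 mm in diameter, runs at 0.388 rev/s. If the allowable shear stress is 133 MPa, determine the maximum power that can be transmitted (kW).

J = πd⁴/32 = π(0.287)⁴/32 = 6.661×10^-4 m⁴.
T_max = τ_allow·J/r = 1.33×10^8 × 6.661×10^-4 / 0.143 = 617300 N·m.
ω = 2π·0.388 = 2.438 rad/s, so P_max = T_max·ω = 1.505×10^6 W.

1510 kW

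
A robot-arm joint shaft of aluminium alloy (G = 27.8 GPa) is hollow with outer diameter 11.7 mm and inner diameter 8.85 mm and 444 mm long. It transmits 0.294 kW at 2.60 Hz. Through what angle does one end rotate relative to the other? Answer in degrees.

ω = 2π·2.60 = 16.34 rad/s, so T = P/ω = 0.294×10³ / 16.34 = 18.00 N·m.
J = π(d_o⁴ − d_i⁴)/32 = π(0.0117⁴ − 0.00885⁴)/32 = 1.237×10^-9 m⁴.
θ = T·L/(G·J) = 18.00 × 0.444 / (27.8×10⁹ × 1.237×10^-9) = 0.2323 rad.

13.3°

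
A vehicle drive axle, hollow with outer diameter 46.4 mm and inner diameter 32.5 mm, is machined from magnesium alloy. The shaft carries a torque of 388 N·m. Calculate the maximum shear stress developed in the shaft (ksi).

3.78 ksi

J = π(d_o⁴ − d_i⁴)/32 = π(0.0464⁴ − 0.0325⁴)/32 = 3.455×10^-7 m⁴.
τ_max = T·r/J = 388.0 × 0.0232 / 3.455×10^-7 = 2.605×10^7 Pa.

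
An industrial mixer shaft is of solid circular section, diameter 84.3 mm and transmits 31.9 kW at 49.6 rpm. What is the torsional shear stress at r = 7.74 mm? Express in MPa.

9.59 MPa

ω = 2π·49.6/60 = 5.194 rad/s, so T = P/ω = 31.9×10³ / 5.194 = 6142 N·m.
J = πd⁴/32 = π(0.0843)⁴/32 = 4.958×10^-6 m⁴.
Shear stress varies linearly with radius: τ = T·r/J = 6142 × 0.00774 / 4.958×10^-6 = 9.588×10^6 Pa.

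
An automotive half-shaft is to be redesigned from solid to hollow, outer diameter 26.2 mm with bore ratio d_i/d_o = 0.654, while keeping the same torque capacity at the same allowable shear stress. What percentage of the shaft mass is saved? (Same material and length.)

34.5 %

Equal τ_max and T ⇒ the solid shaft needs d_s³ = d_o³(1−k⁴), so d_s = 26.2·(1−0.654⁴)^(1/3) = 24.49 mm.
Area ratio A_h/A_s = d_o²(1−k²)/d_s² = (1−k²)/(1−k⁴)^(2/3) = 0.6548.
Mass saving = 1 − 0.6548 = 34.5 %.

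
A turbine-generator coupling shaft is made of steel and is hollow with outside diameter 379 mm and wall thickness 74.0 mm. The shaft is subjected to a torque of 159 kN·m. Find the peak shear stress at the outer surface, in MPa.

17.3 MPa

J = π(d_o⁴ − d_i⁴)/32 = π(0.379⁴ − 0.231⁴)/32 = 1.746×10^-3 m⁴.
τ_max = T·r/J = 159000 × 0.190 / 1.746×10^-3 = 1.726×10^7 Pa.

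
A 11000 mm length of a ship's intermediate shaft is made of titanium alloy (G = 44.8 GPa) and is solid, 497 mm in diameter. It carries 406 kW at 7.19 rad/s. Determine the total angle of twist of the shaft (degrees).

0.133°

ω = 7.19 rad/s, so T = P/ω = 406×10³ / 7.190 = 56470 N·m.
J = πd⁴/32 = π(0.497)⁴/32 = 5.990×10^-3 m⁴.
θ = T·L/(G·J) = 56470 × 11.0 / (44.8×10⁹ × 5.990×10^-3) = 2.315×10^-3 rad.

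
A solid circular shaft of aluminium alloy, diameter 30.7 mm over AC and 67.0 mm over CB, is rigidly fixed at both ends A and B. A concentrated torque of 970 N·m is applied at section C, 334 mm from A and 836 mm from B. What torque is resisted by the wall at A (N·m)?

96.4 N·m

Compatibility: T_A·a/J_AC = T_B·b/J_CB with T_A + T_B = T₀.
J_AC = 8.72×10^-8 m⁴, J_CB = 1.98×10^-6 m⁴, so T_A = T₀·(J_AC/a)/((J_AC/a)+(J_CB/b)) = 96.39 N·m, T_B = 873.6 N·m.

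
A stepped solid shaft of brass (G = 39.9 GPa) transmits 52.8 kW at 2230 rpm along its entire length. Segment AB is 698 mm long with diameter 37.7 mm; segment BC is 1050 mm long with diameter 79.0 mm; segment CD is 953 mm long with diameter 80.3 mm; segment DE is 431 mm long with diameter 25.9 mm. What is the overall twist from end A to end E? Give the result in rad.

0.0781 rad

ω = 2π·2230/60 = 233.5 rad/s, so T = P/ω = 52.8×10³ / 233.5 = 226.1 N·m.
J_AB = π(0.0377)⁴/32 = 1.98×10^-7 m⁴; J_BC = π(0.0790)⁴/32 = 3.82×10^-6 m⁴; J_CD = π(0.0803)⁴/32 = 4.08×10^-6 m⁴; J_DE = π(0.0259)⁴/32 = 4.42×10^-8 m⁴.
θ = (T/G)·Σ L_i/J_i = (226.1/39.9×10⁹)·(0.698/1.98×10^-7 + 1.05/3.82×10^-6 + 0.953/4.08×10^-6 + 0.431/4.42×10^-8) = 0.07811 rad.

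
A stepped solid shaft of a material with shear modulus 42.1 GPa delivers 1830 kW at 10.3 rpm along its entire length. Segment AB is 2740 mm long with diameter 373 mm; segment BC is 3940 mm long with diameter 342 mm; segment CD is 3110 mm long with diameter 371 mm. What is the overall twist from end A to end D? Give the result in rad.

ω = 2π·10.3/60 = 1.079 rad/s, so T = P/ω = 1830×10³ / 1.079 = 1.697e6 N·m.
J_AB = π(0.373)⁴/32 = 1.90×10^-3 m⁴; J_BC = π(0.342)⁴/32 = 1.34×10^-3 m⁴; J_CD = π(0.371)⁴/32 = 1.86×10^-3 m⁴.
θ = (T/G)·Σ L_i/J_i = (1.697e6/42.1×10⁹)·(2.74/1.90×10^-3 + 3.94/1.34×10^-3 + 3.11/1.86×10^-3) = 0.2437 rad.

0.244 rad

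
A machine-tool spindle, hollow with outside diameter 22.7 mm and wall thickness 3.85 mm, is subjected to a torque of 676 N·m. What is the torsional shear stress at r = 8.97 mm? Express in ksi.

J = π(d_o⁴ − d_i⁴)/32 = π(0.0227⁴ − 0.0150⁴)/32 = 2.110×10^-8 m⁴.
Shear stress varies linearly with radius: τ = T·r/J = 676.0 × 0.00897 / 2.110×10^-8 = 2.874×10^8 Pa.

41.7 ksi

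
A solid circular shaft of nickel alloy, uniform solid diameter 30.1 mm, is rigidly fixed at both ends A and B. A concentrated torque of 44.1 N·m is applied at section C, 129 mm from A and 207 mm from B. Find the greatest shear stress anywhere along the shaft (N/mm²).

5.07 N/mm²

With uniform GJ and both ends fixed, compatibility θ_AC = θ_CB gives T_A·a = T_B·b, together with T_A + T_B = T₀.
T_A = T₀·b/(a+b) = 44.10·207/336.0 = 27.17 N·m; T_B = 16.93 N·m.
τ in each portion: τ_AC = 5.07×10^6 Pa, τ_CB = 3.16×10^6 Pa; maximum is in AC.
τ_max = T_AC·r/J = 27.17·0.0151/8.06×10^-8 = 5.074×10^6 Pa.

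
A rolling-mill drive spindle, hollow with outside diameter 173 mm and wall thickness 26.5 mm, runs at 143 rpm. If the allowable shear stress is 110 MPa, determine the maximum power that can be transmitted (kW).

J = π(d_o⁴ − d_i⁴)/32 = π(0.173⁴ − 0.120⁴)/32 = 6.758×10^-5 m⁴.
T_max = τ_allow·J/r = 1.10×10^8 × 6.758×10^-5 / 0.0865 = 85940 N·m.
ω = 2π·143/60 = 14.97 rad/s, so P_max = T_max·ω = 1.287×10^6 W.

1290 kW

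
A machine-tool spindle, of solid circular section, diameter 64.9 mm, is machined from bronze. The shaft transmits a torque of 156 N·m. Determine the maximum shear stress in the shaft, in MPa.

2.91 MPa

J = πd⁴/32 = π(0.0649)⁴/32 = 1.742×10^-6 m⁴.
τ_max = T·r/J = 156.0 × 0.0324 / 1.742×10^-6 = 2.906×10^6 Pa.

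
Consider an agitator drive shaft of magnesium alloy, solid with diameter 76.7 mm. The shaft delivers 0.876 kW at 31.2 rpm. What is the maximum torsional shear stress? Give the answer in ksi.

ω = 2π·31.2/60 = 3.267 rad/s, so T = P/ω = 0.876×10³ / 3.267 = 268.1 N·m.
J = πd⁴/32 = π(0.0767)⁴/32 = 3.398×10^-6 m⁴.
τ_max = T·r/J = 268.1 × 0.0384 / 3.398×10^-6 = 3.026×10^6 Pa.

0.439 ksi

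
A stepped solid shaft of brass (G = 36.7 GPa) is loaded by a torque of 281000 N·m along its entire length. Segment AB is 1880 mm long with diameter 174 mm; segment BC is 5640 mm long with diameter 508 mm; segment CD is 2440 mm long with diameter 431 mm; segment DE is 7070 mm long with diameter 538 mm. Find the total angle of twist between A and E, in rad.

0.179 rad

J_AB = π(0.174)⁴/32 = 9.00×10^-5 m⁴; J_BC = π(0.508)⁴/32 = 6.54×10^-3 m⁴; J_CD = π(0.431)⁴/32 = 3.39×10^-3 m⁴; J_DE = π(0.538)⁴/32 = 8.22×10^-3 m⁴.
θ = (T/G)·Σ L_i/J_i = (281000/36.7×10⁹)·(1.88/9.00×10^-5 + 5.64/6.54×10^-3 + 2.44/3.39×10^-3 + 7.07/8.22×10^-3) = 0.1787 rad.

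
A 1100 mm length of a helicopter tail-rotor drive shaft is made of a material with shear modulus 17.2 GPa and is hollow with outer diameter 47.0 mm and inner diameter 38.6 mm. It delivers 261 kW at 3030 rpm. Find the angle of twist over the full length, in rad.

0.201 rad

ω = 2π·3030/60 = 317.3 rad/s, so T = P/ω = 261×10³ / 317.3 = 822.6 N·m.
J = π(d_o⁴ − d_i⁴)/32 = π(0.0470⁴ − 0.0386⁴)/32 = 2.611×10^-7 m⁴.
θ = T·L/(G·J) = 822.6 × 1.10 / (17.2×10⁹ × 2.611×10^-7) = 0.2015 rad.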